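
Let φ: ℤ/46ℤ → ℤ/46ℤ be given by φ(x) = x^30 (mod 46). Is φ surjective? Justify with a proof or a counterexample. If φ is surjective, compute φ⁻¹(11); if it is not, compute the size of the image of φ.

24

φ(22): Repeated squaring mod 46: 22^1 ≡ 22, 22^2 ≡ 22² = 484 ≡ 24, 22^4 ≡ 24² = 576 ≡ 24, 22^8 ≡ 24² = 576 ≡ 24, 22^16 ≡ 24² = 576 ≡ 24. Since 30 = 16 + 8 + 4 + 2, 22^30 ≡ 24·24·24·24: 24·24 = 576 ≡ 24, then 24·24 = 576 ≡ 24, then 24·24 = 576 ≡ 24. So 22^30 ≡ 24 (mod 46).
φ(24): Repeated squaring mod 46: 24^1 ≡ 24, 24^2 ≡ 24² = 576 ≡ 24, 24^4 ≡ 24² = 576 ≡ 24, 24^8 ≡ 24² = 576 ≡ 24, 24^16 ≡ 24² = 576 ≡ 24. Since 30 = 16 + 8 + 4 + 2, 24^30 ≡ 24·24·24·24: 24·24 = 576 ≡ 24, then 24·24 = 576 ≡ 24, then 24·24 = 576 ≡ 24. So 24^30 ≡ 24 (mod 46).
So φ(22) = φ(24) = 24 while 22 ≠ 24, therefore φ is not injective.
A non-injective map from the 46-element set ℤ/46ℤ to itself takes at most 45 distinct values, so it cannot be surjective. Hence φ is not surjective.
Since φ is not surjective, we determine |image(φ)|. Computing x^30 mod 46 for each x (by repeated squaring, reducing mod 46 at every step), the values φ(0), φ(1), …, φ(45) are: 0, 1, 26, 29, 32, 39, 18, 35, 4, 13, 2, 31, 8, 25, 36, 27, 12, 41, 16, 9, 6, 3, 24, 23, 24, 3, 6, 9, 16, 41, 12, 27, 36, 25, 8, 31, 2, 13, 4, 35, 18, 39, 32, 29, 26, 1.
The distinct values are {0, 1, 2, 3, 4, 6, 8, 9, 12, 13, 16, 18, 23, 24, 25, 26, 27, 29, 31, 32, 35, 36, 39, 41}; there are 24 of them.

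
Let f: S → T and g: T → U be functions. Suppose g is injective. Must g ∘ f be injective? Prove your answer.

not injective

No. Take S = {0, 1}, T = U = {0, 1, 2, 3, 4, 5}, f(0) = f(1) = 0, and g = identity (injective).
Then (g ∘ f)(0) = (g ∘ f)(1) = 0 with 0 ≠ 1, so g ∘ f is not injective.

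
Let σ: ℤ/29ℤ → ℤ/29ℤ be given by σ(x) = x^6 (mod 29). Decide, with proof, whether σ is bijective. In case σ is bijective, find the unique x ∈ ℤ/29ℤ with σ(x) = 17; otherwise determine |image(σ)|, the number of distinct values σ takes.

15

σ(14): Repeated squaring mod 29: 14^1 ≡ 14, 14^2 ≡ 14² = 196 ≡ 22, 14^4 ≡ 22² = 484 ≡ 20. Since 6 = 4 + 2, 14^6 ≡ 20·22: 20·22 = 440 ≡ 5. So 14^6 ≡ 5 (mod 29).
σ(15): Repeated squaring mod 29: 15^1 ≡ 15, 15^2 ≡ 15² = 225 ≡ 22, 15^4 ≡ 22² = 484 ≡ 20. Since 6 = 4 + 2, 15^6 ≡ 20·22: 20·22 = 440 ≡ 5. So 15^6 ≡ 5 (mod 29).
So σ(14) = σ(15) = 5 while 14 ≠ 15, therefore σ is not injective, hence not bijective.
Since σ is not bijective, we determine |image(σ)|. Computing x^6 mod 29 for each x (by repeated squaring, reducing mod 29 at every step), the values σ(0), σ(1), …, σ(28) are: 0, 1, 6, 4, 7, 23, 24, 25, 13, 16, 22, 9, 28, 20, 5, 5, 20, 28, 9, 22, 16, 13, 25, 24, 23, 7, 4, 6, 1.
The distinct values are {0, 1, 4, 5, 6, 7, 9, 13, 16, 20, 22, 23, 24, 25, 28}; there are 15 of them.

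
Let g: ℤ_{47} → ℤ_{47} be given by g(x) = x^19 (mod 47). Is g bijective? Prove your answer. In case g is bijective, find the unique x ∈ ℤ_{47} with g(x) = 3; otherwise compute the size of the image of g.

Since 47 is prime, the nonzero elements of ℤ_{47} form a cyclic group of order 46.
As gcd(19, 46) = 1, raising to the 19th power is a bijection on this group: if x_1^19 ≡ x_2^19 then (x_1x_2^{−1})^19 = 1, and the only element of order dividing gcd(19, 46) = 1 is 1, so x_1 = x_2.
With g(0) = 0 this makes g injective on all of ℤ_{47}, hence bijective (finite equal-size domain and codomain). In particular g is bijective.
Since g is bijective, we find the preimage of 3. The inverse of x ↦ x^19 on (ℤ_{47})^× is x ↦ x^17, because 19·17 = 323 = 7·46 + 1 ≡ 1 (mod 46) and x^{46} = 1 for x ≠ 0 (Fermat). So g⁻¹(3) = 3^17 mod 47.
Repeated squaring mod 47: 3^1 ≡ 3, 3^2 ≡ 3² = 9, 3^4 ≡ 9² = 81 ≡ 34, 3^8 ≡ 34² = 1156 ≡ 28, 3^16 ≡ 28² = 784 ≡ 32. Since 17 = 16 + 1, 3^17 ≡ 32·3: 32·3 = 96 ≡ 2. So 3^17 ≡ 2 (mod 47).
Hence g⁻¹(3) = 2.

2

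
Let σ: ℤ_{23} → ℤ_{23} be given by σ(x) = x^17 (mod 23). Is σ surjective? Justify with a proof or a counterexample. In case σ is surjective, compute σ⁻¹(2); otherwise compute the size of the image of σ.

Since 23 is prime, the nonzero elements of ℤ_{23} form a cyclic group of order 22.
As gcd(17, 22) = 1, raising to the 17th power is a bijection on this group: if x_1^17 ≡ x_2^17 then (x_1x_2^{−1})^17 = 1, and the only element of order dividing gcd(17, 22) = 1 is 1, so x_1 = x_2.
With σ(0) = 0 this makes σ injective on all of ℤ_{23}, hence bijective (finite equal-size domain and codomain). In particular σ is surjective.
Since σ is surjective, we find the preimage of 2. The inverse of x ↦ x^17 on (ℤ_{23})^× is x ↦ x^13, because 17·13 = 221 = 10·22 + 1 ≡ 1 (mod 22) and x^{22} = 1 for x ≠ 0 (Fermat). So σ⁻¹(2) = 2^13 mod 23.
Repeated squaring mod 23: 2^1 ≡ 2, 2^2 ≡ 2² = 4, 2^4 ≡ 4² = 16, 2^8 ≡ 16² = 256 ≡ 3. Since 13 = 8 + 4 + 1, 2^13 ≡ 3·16·2: 3·16 = 48 ≡ 2, then 2·2 = 4. So 2^13 ≡ 4 (mod 23).
Hence σ⁻¹(2) = 4.

4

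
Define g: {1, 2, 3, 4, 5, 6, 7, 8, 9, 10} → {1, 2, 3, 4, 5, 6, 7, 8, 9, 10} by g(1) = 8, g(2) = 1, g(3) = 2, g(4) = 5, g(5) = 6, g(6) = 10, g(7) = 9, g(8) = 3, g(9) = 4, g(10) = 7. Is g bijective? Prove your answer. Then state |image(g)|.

10

The values 8, 1, 2, 5, 6, 10, 9, 3, 4, 7 are a permutation of {1, 2, 3, 4, 5, 6, 7, 8, 9, 10}: each element appears exactly once.
So g is injective and surjective, hence bijective.
The image of g is {1, 2, 3, 4, 5, 6, 7, 8, 9, 10}, which has 10 elements.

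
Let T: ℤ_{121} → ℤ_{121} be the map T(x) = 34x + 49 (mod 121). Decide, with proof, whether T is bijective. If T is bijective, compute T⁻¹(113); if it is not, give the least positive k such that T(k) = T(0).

Suppose T(x_1) = T(x_2) in ℤ_{121}. Then 34x_1 + 49 ≡ 34x_2 + 49 (mod 121), hence 34(x_1 − x_2) ≡ 0 (mod 121).
Since gcd(34, 121) = 1, 34 is invertible modulo 121, so x_1 − x_2 ≡ 0 (mod 121), i.e. x_1 = x_2.
We now compute 34⁻¹ mod 121 explicitly. Euclid's algorithm: 121 = 3·34 + 19, 34 = 1·19 + 15, 19 = 1·15 + 4, 15 = 3·4 + 3, 4 = 1·3 + 1; back-substituting gives 1 = 89·34 − 25·121, so 34⁻¹ ≡ 89 (mod 121).
For any y ∈ ℤ_{121}, x = 89(y − 49) mod 121 satisfies T(x) = 34·89(y − 49) + 49 ≡ y (since 34·89 ≡ 1 mod 121). So every y has a preimage.
So T is bijective.
Since T is bijective, we find T⁻¹(113): we need 34x ≡ 113 − 49 ≡ 64 (mod 121). Using 34⁻¹ = 89: x ≡ 89·64 = 5696 = 47·121 + 9, so x = 9.
Check: T(9) = 34·9 + 49 = 355 = 2·121 + 113 ≡ 113 (mod 121).

9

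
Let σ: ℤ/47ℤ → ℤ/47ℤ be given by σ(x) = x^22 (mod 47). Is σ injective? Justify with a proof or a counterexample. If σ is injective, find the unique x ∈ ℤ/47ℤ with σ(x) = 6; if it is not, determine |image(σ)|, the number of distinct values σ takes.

σ(23): Repeated squaring mod 47: 23^1 ≡ 23, 23^2 ≡ 23² = 529 ≡ 12, 23^4 ≡ 12² = 144 ≡ 3, 23^8 ≡ 3² = 9, 23^16 ≡ 9² = 81 ≡ 34. Since 22 = 16 + 4 + 2, 23^22 ≡ 34·3·12: 34·3 = 102 ≡ 8, then 8·12 = 96 ≡ 2. So 23^22 ≡ 2 (mod 47).
σ(24): Repeated squaring mod 47: 24^1 ≡ 24, 24^2 ≡ 24² = 576 ≡ 12, 24^4 ≡ 12² = 144 ≡ 3, 24^8 ≡ 3² = 9, 24^16 ≡ 9² = 81 ≡ 34. Since 22 = 16 + 4 + 2, 24^22 ≡ 34·3·12: 34·3 = 102 ≡ 8, then 8·12 = 96 ≡ 2. So 24^22 ≡ 2 (mod 47).
So σ(23) = σ(24) = 2 while 23 ≠ 24, therefore σ is not injective.
Since σ is not injective, we determine |image(σ)|. Computing x^22 mod 47 for each x (by repeated squaring, reducing mod 47 at every step), the values σ(0), σ(1), …, σ(46) are: 0, 1, 24, 16, 12, 28, 8, 27, 6, 21, 14, 17, 4, 18, 37, 25, 3, 36, 34, 42, 7, 9, 32, 2, 2, 32, 9, 7, 42, 34, 36, 3, 25, 37, 18, 4, 17, 14, 21, 6, 27, 8, 28, 12, 16, 24, 1.
The distinct values are {0, 1, 2, 3, 4, 6, 7, 8, 9, 12, 14, 16, 17, 18, 21, 24, 25, 27, 28, 32, 34, 36, 37, 42}; there are 24 of them.

24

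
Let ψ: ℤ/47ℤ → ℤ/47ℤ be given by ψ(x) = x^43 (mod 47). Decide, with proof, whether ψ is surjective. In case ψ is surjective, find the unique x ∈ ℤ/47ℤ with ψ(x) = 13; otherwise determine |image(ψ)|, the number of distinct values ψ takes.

33

Since 47 is prime, the nonzero elements of ℤ/47ℤ form a cyclic group of order 46.
As gcd(43, 46) = 1, raising to the 43rd power is a bijection on this group: if x_1^43 ≡ x_2^43 then (x_1x_2^{−1})^43 = 1, and the only element of order dividing gcd(43, 46) = 1 is 1, so x_1 = x_2.
With ψ(0) = 0 this makes ψ injective on all of ℤ/47ℤ, hence bijective (finite equal-size domain and codomain). In particular ψ is surjective.
Since ψ is surjective, we find the preimage of 13. The inverse of x ↦ x^43 on (ℤ/47ℤ)^× is x ↦ x^15, because 43·15 = 645 = 14·46 + 1 ≡ 1 (mod 46) and x^{46} = 1 for x ≠ 0 (Fermat). So ψ⁻¹(13) = 13^15 mod 47.
Repeated squaring mod 47: 13^1 ≡ 13, 13^2 ≡ 13² = 169 ≡ 28, 13^4 ≡ 28² = 784 ≡ 32, 13^8 ≡ 32² = 1024 ≡ 37. Since 15 = 8 + 4 + 2 + 1, 13^15 ≡ 37·32·28·13: 37·32 = 1184 ≡ 9, then 9·28 = 252 ≡ 17, then 17·13 = 221 ≡ 33. So 13^15 ≡ 33 (mod 47).
Hence ψ⁻¹(13) = 33.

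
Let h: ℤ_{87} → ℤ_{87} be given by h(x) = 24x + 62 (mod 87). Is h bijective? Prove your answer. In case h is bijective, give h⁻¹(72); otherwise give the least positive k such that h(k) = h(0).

29

We have gcd(24, 87) = 3 > 1. Taking u = 0 and v = 29: h(0) = 62 and h(29) = 24·29 + 62 = 758 ≡ 62 (mod 87).
So h(0) = h(29) while 0 ≠ 29, hence h is not injective, hence not bijective.
Since h is not bijective, we find the least positive k with h(k) = h(0): this means 24k ≡ 0 (mod 87), i.e. 87 ∣ 24k. Since gcd(24, 87) = 3, dividing through by 3 this holds exactly when 29 ∣ 8k, and as gcd(8, 29) = 1, exactly when 29 ∣ k.
The smallest positive such k is 29.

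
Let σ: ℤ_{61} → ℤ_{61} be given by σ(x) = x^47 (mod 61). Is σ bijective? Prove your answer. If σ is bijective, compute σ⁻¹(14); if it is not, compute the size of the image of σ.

Since 61 is prime, the nonzero elements of ℤ_{61} form a cyclic group of order 60.
As gcd(47, 60) = 1, raising to the 47th power is a bijection on this group: if x_1^47 ≡ x_2^47 then (x_1x_2^{−1})^47 = 1, and the only element of order dividing gcd(47, 60) = 1 is 1, so x_1 = x_2.
With σ(0) = 0 this makes σ injective on all of ℤ_{61}, hence bijective (finite equal-size domain and codomain). In particular σ is bijective.
Since σ is bijective, we find the preimage of 14. The inverse of x ↦ x^47 on (ℤ_{61})^× is x ↦ x^23, because 47·23 = 1081 = 18·60 + 1 ≡ 1 (mod 60) and x^{60} = 1 for x ≠ 0 (Fermat). So σ⁻¹(14) = 14^23 mod 61.
Repeated squaring mod 61: 14^1 ≡ 14, 14^2 ≡ 14² = 196 ≡ 13, 14^4 ≡ 13² = 169 ≡ 47, 14^8 ≡ 47² = 2209 ≡ 13, 14^16 ≡ 13² = 169 ≡ 47. Since 23 = 16 + 4 + 2 + 1, 14^23 ≡ 47·47·13·14: 47·47 = 2209 ≡ 13, then 13·13 = 169 ≡ 47, then 47·14 = 658 ≡ 48. So 14^23 ≡ 48 (mod 61).
Hence σ⁻¹(14) = 48.

48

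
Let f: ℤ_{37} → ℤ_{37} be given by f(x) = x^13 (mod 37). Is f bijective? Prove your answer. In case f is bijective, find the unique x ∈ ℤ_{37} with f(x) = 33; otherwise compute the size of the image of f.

7

Since 37 is prime, the nonzero elements of ℤ_{37} form a cyclic group of order 36.
As gcd(13, 36) = 1, raising to the 13th power is a bijection on this group: if a^13 ≡ b^13 then (ab^{−1})^13 = 1, and the only element of order dividing gcd(13, 36) = 1 is 1, so a = b.
With f(0) = 0 this makes f injective on all of ℤ_{37}, hence bijective (finite equal-size domain and codomain). In particular f is bijective.
Since f is bijective, we find the preimage of 33. The inverse of x ↦ x^13 on (ℤ_{37})^× is x ↦ x^25, because 13·25 = 325 = 9·36 + 1 ≡ 1 (mod 36) and x^{36} = 1 for x ≠ 0 (Fermat). So f⁻¹(33) = 33^25 mod 37.
Repeated squaring mod 37: 33^1 ≡ 33, 33^2 ≡ 33² = 1089 ≡ 16, 33^4 ≡ 16² = 256 ≡ 34, 33^8 ≡ 34² = 1156 ≡ 9, 33^16 ≡ 9² = 81 ≡ 7. Since 25 = 16 + 8 + 1, 33^25 ≡ 7·9·33: 7·9 = 63 ≡ 26, then 26·33 = 858 ≡ 7. So 33^25 ≡ 7 (mod 37).
Hence f⁻¹(33) = 7.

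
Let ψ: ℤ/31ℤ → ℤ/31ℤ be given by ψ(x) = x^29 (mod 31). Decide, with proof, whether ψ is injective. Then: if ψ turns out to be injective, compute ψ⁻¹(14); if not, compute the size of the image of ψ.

Since 31 is prime, the nonzero elements of ℤ/31ℤ form a cyclic group of order 30.
As gcd(29, 30) = 1, raising to the 29th power is a bijection on this group: if s^29 ≡ t^29 then (st^{−1})^29 = 1, and the only element of order dividing gcd(29, 30) = 1 is 1, so s = t.
With ψ(0) = 0 this makes ψ injective on all of ℤ/31ℤ, hence bijective (finite equal-size domain and codomain). In particular ψ is injective.
Since ψ is injective, we find the preimage of 14. The inverse of x ↦ x^29 on (ℤ/31ℤ)^× is x ↦ x^29, because 29·29 = 841 = 28·30 + 1 ≡ 1 (mod 30) and x^{30} = 1 for x ≠ 0 (Fermat). So ψ⁻¹(14) = 14^29 mod 31.
Repeated squaring mod 31: 14^1 ≡ 14, 14^2 ≡ 14² = 196 ≡ 10, 14^4 ≡ 10² = 100 ≡ 7, 14^8 ≡ 7² = 49 ≡ 18, 14^16 ≡ 18² = 324 ≡ 14. Since 29 = 16 + 8 + 4 + 1, 14^29 ≡ 14·18·7·14: 14·18 = 252 ≡ 4, then 4·7 = 28, then 28·14 = 392 ≡ 20. So 14^29 ≡ 20 (mod 31).
Hence ψ⁻¹(14) = 20.

20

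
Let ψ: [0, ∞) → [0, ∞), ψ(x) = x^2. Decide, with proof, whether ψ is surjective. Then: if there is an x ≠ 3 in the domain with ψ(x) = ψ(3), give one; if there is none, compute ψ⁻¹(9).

3

For any y ∈ [0, ∞), x = y^{1/2} ∈ [0, ∞) gives ψ(x) = y, so ψ is surjective.
Since x ↦ x^2 is strictly increasing on [0, ∞), it is injective there, so no x ≠ 3 in the domain has ψ(x) = ψ(3). We therefore compute ψ⁻¹(9) = 9^{1/2} = 3 (indeed 3^2 = 9).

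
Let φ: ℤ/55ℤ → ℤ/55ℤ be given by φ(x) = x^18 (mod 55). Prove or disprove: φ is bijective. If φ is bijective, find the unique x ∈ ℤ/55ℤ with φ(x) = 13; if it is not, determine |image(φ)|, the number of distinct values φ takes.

φ(3): Repeated squaring mod 55: 3^1 ≡ 3, 3^2 ≡ 3² = 9, 3^4 ≡ 9² = 81 ≡ 26, 3^8 ≡ 26² = 676 ≡ 16, 3^16 ≡ 16² = 256 ≡ 36. Since 18 = 16 + 2, 3^18 ≡ 36·9: 36·9 = 324 ≡ 49. So 3^18 ≡ 49 (mod 55).
φ(8): Repeated squaring mod 55: 8^1 ≡ 8, 8^2 ≡ 8² = 64 ≡ 9, 8^4 ≡ 9² = 81 ≡ 26, 8^8 ≡ 26² = 676 ≡ 16, 8^16 ≡ 16² = 256 ≡ 36. Since 18 = 16 + 2, 8^18 ≡ 36·9: 36·9 = 324 ≡ 49. So 8^18 ≡ 49 (mod 55).
So φ(3) = φ(8) = 49 while 3 ≠ 8, therefore φ is not injective, hence not bijective.
Since φ is not bijective, we determine |image(φ)|. Computing x^18 mod 55 for each x (by repeated squaring, reducing mod 55 at every step), the values φ(0), φ(1), …, φ(54) are: 0, 1, 14, 49, 31, 15, 26, 9, 49, 36, 45, 11, 34, 14, 16, 20, 26, 4, 9, 16, 25, 1, 44, 34, 36, 5, 31, 4, 4, 31, 5, 36, 34, 44, 1, 25, 16, 9, 4, 26, 20, 16, 14, 34, 11, 45, 36, 49, 9, 26, 15, 31, 49, 14, 1.
The distinct values are {0, 1, 4, 5, 9, 11, 14, 15, 16, 20, 25, 26, 31, 34, 36, 44, 45, 49}; there are 18 of them.

18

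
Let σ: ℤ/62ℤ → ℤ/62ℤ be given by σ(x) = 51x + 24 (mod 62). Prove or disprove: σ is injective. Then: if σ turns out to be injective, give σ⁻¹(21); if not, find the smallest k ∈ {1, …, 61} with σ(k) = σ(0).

51

By definition, σ is injective if σ(x_1) = σ(x_2) implies x_1 = x_2.
Suppose σ(x_1) = σ(x_2) in ℤ/62ℤ. Then 51x_1 + 24 ≡ 51x_2 + 24 (mod 62), thus 51(x_1 − x_2) ≡ 0 (mod 62).
Since gcd(51, 62) = 1, 51 is invertible modulo 62, so x_1 − x_2 ≡ 0 (mod 62), i.e. x_1 = x_2.
Therefore σ is injective.
We now compute 51⁻¹ mod 62 explicitly. Euclid's algorithm: 62 = 1·51 + 11, 51 = 4·11 + 7, 11 = 1·7 + 4, 7 = 1·4 + 3, 4 = 1·3 + 1; back-substituting gives 1 = 45·51 − 37·62, so 51⁻¹ ≡ 45 (mod 62).
Since σ is injective, we compute σ⁻¹(21): solve 51x + 24 ≡ 21 (mod 62), i.e. 51x ≡ 59 (mod 62).
Multiplying by 51⁻¹ = 45 gives x ≡ 45·59 = 2655 = 42·62 + 51 ≡ 51 (mod 62).
Check: σ(51) = 51·51 + 24 = 2625 = 42·62 + 21 ≡ 21 (mod 62).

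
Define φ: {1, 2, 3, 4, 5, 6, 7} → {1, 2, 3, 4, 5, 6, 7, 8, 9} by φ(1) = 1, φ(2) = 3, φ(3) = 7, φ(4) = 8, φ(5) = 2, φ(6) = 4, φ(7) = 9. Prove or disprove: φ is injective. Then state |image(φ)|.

7

The values φ(1), …, φ(7) are 1, 3, 7, 8, 2, 4, 9 — all distinct.
So φ(x_1) = φ(x_2) only when x_1 = x_2, and φ is injective.
The image of φ is {1, 2, 3, 4, 7, 8, 9}, which has 7 elements.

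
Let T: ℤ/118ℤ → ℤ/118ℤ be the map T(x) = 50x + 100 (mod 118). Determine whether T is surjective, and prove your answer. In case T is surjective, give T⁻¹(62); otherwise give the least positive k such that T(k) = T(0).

59

Recall that surjectivity means every element of the codomain has a preimage under T.
Since gcd(50, 118) = 2, we have 50x ≡ 0 (mod 2) for all x, so T(x) ≡ 0 (mod 2).
But 1 ≢ 0 (mod 2), so 1 ∈ ℤ/118ℤ has no preimage. Hence T is not surjective.
Since T is not surjective, we find the least positive k with T(k) = T(0): this means 50k ≡ 0 (mod 118), i.e. 118 ∣ 50k. Since gcd(50, 118) = 2, dividing through by 2 this holds exactly when 59 ∣ 25k, and as gcd(25, 59) = 1, exactly when 59 ∣ k.
The smallest positive such k is 59.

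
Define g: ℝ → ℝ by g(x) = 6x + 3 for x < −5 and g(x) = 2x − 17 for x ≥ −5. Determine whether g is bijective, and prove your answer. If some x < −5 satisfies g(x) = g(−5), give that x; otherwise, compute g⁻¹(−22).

-5/2

Both pieces are strictly increasing (slopes 6 and 2), so each is injective on its own interval.
The left piece maps (−∞, −5) onto (−∞, −27); the right piece maps [−5, ∞) onto [−27, ∞).
Since −27 = −27, the images partition ℝ: g is injective and surjective, hence bijective.
Because the two images are disjoint, no x < −5 has g(x) = g(−5), so we compute g⁻¹(−22): −22 lies in [−27, ∞), so solve 2x − 17 = −22: x = (−22 + 17)/2 = −5/2.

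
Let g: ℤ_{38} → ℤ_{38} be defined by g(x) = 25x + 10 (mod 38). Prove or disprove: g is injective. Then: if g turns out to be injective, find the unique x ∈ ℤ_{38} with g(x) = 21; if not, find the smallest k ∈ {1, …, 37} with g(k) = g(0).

Recall that g is injective if g(x_1) = g(x_2) implies x_1 = x_2.
Suppose g(x_1) = g(x_2) in ℤ_{38}. Then 25x_1 + 10 ≡ 25x_2 + 10 (mod 38), therefore 25(x_1 − x_2) ≡ 0 (mod 38).
Since gcd(25, 38) = 1, 25 is invertible modulo 38, therefore x_1 − x_2 ≡ 0 (mod 38), i.e. x_1 = x_2.
So g is injective.
We now compute 25⁻¹ mod 38 explicitly. Euclid's algorithm: 38 = 1·25 + 13, 25 = 1·13 + 12, 13 = 1·12 + 1; back-substituting gives 1 = 35·25 − 23·38, so 25⁻¹ ≡ 35 (mod 38).
Since g is injective, we compute g⁻¹(21): solve 25x + 10 ≡ 21 (mod 38), i.e. 25x ≡ 11 (mod 38).
Multiplying by 25⁻¹ = 35 gives x ≡ 35·11 = 385 = 10·38 + 5 ≡ 5 (mod 38).
Check: g(5) = 25·5 + 10 = 135 = 3·38 + 21 ≡ 21 (mod 38).

5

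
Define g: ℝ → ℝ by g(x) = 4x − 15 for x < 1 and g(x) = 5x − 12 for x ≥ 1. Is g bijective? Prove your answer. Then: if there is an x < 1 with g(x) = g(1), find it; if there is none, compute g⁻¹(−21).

Both pieces are strictly increasing (slopes 4 and 5), so each is injective on its own interval.
The left piece maps (−∞, 1) onto (−∞, −11); the right piece maps [1, ∞) onto [−7, ∞).
The images leave a gap (−11 has no preimage), so g is not surjective, hence not bijective.
Because the two images are disjoint, no x < 1 has g(x) = g(1), so we compute g⁻¹(−21): −21 lies in (−∞, −11), so solve 4x − 15 = −21: x = (−21 + 15)/4 = −3/2.

-3/2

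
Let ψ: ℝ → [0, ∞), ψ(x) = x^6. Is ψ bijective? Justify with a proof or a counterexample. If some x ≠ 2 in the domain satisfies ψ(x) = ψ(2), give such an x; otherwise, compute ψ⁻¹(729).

ψ(2) = 64 = (−2)^6 = ψ(−2) (since 6 is even), with 2 ≠ −2. So ψ is not injective, hence not bijective.
For the follow-up, such an x exists: taking x = −2 ∈ ℝ gives ψ(−2) = 64 = ψ(2) with −2 ≠ 2.

-2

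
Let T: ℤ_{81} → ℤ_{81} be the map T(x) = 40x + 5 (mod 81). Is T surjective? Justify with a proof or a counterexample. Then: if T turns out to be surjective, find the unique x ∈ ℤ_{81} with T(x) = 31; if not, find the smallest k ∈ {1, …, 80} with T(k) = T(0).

Since gcd(40, 81) = 1, 40 is invertible modulo 81. Euclid's algorithm: 81 = 2·40 + 1; back-substituting gives 1 = 79·40 − 39·81, so 40⁻¹ ≡ 79 (mod 81).
For any y ∈ ℤ_{81}, x = 79(y − 5) mod 81 satisfies T(x) = 40·79(y − 5) + 5 ≡ y (since 40·79 ≡ 1 mod 81). So every y has a preimage.
Hence T is surjective.
Since T is surjective, we find T⁻¹(31): we need 40x ≡ 31 − 5 ≡ 26 (mod 81). Using 40⁻¹ = 79: x ≡ 79·26 = 2054 = 25·81 + 29, so x = 29.
Check: T(29) = 40·29 + 5 = 1165 = 14·81 + 31 ≡ 31 (mod 81).

29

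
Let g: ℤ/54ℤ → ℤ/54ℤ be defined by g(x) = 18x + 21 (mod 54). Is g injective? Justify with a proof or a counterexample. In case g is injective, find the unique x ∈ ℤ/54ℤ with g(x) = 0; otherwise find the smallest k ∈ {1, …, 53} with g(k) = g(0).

We have gcd(18, 54) = 18 > 1. Taking u = 0 and v = 3: g(0) = 21 and g(3) = 18·3 + 21 = 75 ≡ 21 (mod 54).
So g(0) = g(3) while 0 ≠ 3, so g is not injective.
Since g is not injective, we find the least positive k with g(k) = g(0): this means 18k ≡ 0 (mod 54), i.e. 54 ∣ 18k. Since gcd(18, 54) = 18, dividing through by 18 this holds exactly when 3 ∣ k.
The smallest positive such k is 3.

3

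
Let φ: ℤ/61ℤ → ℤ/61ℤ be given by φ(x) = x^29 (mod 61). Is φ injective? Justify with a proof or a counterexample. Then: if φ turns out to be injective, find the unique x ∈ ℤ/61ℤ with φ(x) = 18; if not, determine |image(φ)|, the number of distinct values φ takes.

44

Since 61 is prime, the nonzero elements of ℤ/61ℤ form a cyclic group of order 60.
As gcd(29, 60) = 1, raising to the 29th power is a bijection on this group: if x_1^29 ≡ x_2^29 then (x_1x_2^{−1})^29 = 1, and the only element of order dividing gcd(29, 60) = 1 is 1, so x_1 = x_2.
With φ(0) = 0 this makes φ injective on all of ℤ/61ℤ, hence bijective (finite equal-size domain and codomain). In particular φ is injective.
Since φ is injective, we find the preimage of 18. The inverse of x ↦ x^29 on (ℤ/61ℤ)^× is x ↦ x^29, because 29·29 = 841 = 14·60 + 1 ≡ 1 (mod 60) and x^{60} = 1 for x ≠ 0 (Fermat). So φ⁻¹(18) = 18^29 mod 61.
Repeated squaring mod 61: 18^1 ≡ 18, 18^2 ≡ 18² = 324 ≡ 19, 18^4 ≡ 19² = 361 ≡ 56, 18^8 ≡ 56² = 3136 ≡ 25, 18^16 ≡ 25² = 625 ≡ 15. Since 29 = 16 + 8 + 4 + 1, 18^29 ≡ 15·25·56·18: 15·25 = 375 ≡ 9, then 9·56 = 504 ≡ 16, then 16·18 = 288 ≡ 44. So 18^29 ≡ 44 (mod 61).
Hence φ⁻¹(18) = 44.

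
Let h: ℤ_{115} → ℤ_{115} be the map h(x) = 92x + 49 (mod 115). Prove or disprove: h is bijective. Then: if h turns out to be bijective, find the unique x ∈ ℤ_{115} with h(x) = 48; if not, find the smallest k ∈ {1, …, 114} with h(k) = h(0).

We have gcd(92, 115) = 23 > 1. Taking s = 0 and t = 5: h(0) = 49 and h(5) = 92·5 + 49 = 509 ≡ 49 (mod 115).
So h(0) = h(5) while 0 ≠ 5, so h is not injective, hence not bijective.
Since h is not bijective, we find the least positive k with h(k) = h(0): this means 92k ≡ 0 (mod 115), i.e. 115 ∣ 92k. Since gcd(92, 115) = 23, dividing through by 23 this holds exactly when 5 ∣ 4k, and as gcd(4, 5) = 1, exactly when 5 ∣ k.
The smallest positive such k is 5.

5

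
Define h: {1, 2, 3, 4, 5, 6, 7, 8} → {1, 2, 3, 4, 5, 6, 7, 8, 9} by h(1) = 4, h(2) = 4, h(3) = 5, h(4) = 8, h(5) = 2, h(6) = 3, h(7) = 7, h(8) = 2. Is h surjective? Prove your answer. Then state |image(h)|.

6

No element maps to 1, so h is not surjective.
The image of h is {2, 3, 4, 5, 7, 8}, which has 6 elements.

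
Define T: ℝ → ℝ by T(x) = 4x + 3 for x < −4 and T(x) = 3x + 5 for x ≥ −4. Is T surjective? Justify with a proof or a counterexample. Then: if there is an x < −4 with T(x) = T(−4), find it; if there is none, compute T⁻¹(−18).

Both pieces are strictly increasing (slopes 4 and 3), so each is injective on its own interval.
The left piece maps (−∞, −4) onto (−∞, −13); the right piece maps [−4, ∞) onto [−7, ∞).
The union (−∞, −13) ∪ [−7, ∞) omits the interval between −13 and −7; in particular −13 has no preimage. So T is not surjective.
Because the two images are disjoint, no x < −4 has T(x) = T(−4), so we compute T⁻¹(−18): −18 lies in (−∞, −13), so solve 4x + 3 = −18: x = (−18 − 3)/4 = −21/4.

-21/4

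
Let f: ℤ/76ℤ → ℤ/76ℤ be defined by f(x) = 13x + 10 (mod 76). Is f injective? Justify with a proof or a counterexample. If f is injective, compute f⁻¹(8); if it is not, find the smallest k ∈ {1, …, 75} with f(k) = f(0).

Suppose f(x_1) = f(x_2) in ℤ/76ℤ. Then 13x_1 + 10 ≡ 13x_2 + 10 (mod 76), hence 13(x_1 − x_2) ≡ 0 (mod 76).
Since gcd(13, 76) = 1, 13 is invertible modulo 76, so x_1 − x_2 ≡ 0 (mod 76), i.e. x_1 = x_2.
Hence f is injective.
We now compute 13⁻¹ mod 76 explicitly. Euclid's algorithm: 76 = 5·13 + 11, 13 = 1·11 + 2, 11 = 5·2 + 1; back-substituting gives 1 = 41·13 − 7·76, so 13⁻¹ ≡ 41 (mod 76).
Since f is injective, we compute f⁻¹(8): solve 13x + 10 ≡ 8 (mod 76), i.e. 13x ≡ 74 (mod 76).
Multiplying by 13⁻¹ = 41 gives x ≡ 41·74 = 3034 = 39·76 + 70 ≡ 70 (mod 76).
Check: f(70) = 13·70 + 10 = 920 = 12·76 + 8 ≡ 8 (mod 76).

70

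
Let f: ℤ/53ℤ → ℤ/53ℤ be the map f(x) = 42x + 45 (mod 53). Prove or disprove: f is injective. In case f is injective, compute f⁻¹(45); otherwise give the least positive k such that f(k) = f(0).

0

If f(a) = f(b), then 42a ≡ 42b (mod 53). Because gcd(42, 53) = 1, we may cancel 42 to get a ≡ b (mod 53).
Thus f is injective.
We now compute 42⁻¹ mod 53 explicitly. Euclid's algorithm: 53 = 1·42 + 11, 42 = 3·11 + 9, 11 = 1·9 + 2, 9 = 4·2 + 1; back-substituting gives 1 = 24·42 − 19·53, so 42⁻¹ ≡ 24 (mod 53).
Since f is injective, we compute f⁻¹(45): solve 42x + 45 ≡ 45 (mod 53), i.e. 42x ≡ 0 (mod 53).
Multiplying by 42⁻¹ = 24 gives x ≡ 24·0 = 0 ≡ 0 (mod 53).
Check: f(0) = 42·0 + 45 = 45 ≡ 45 (mod 53).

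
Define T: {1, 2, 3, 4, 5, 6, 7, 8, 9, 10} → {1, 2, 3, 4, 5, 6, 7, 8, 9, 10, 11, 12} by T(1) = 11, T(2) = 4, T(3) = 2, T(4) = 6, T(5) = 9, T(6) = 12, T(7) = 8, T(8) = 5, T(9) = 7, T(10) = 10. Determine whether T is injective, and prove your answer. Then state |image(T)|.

10

The values T(1), …, T(10) are 11, 4, 2, 6, 9, 12, 8, 5, 7, 10 — all distinct.
So T(u) = T(v) only when u = v, and T is injective.
The image of T is {2, 4, 5, 6, 7, 8, 9, 10, 11, 12}, which has 10 elements.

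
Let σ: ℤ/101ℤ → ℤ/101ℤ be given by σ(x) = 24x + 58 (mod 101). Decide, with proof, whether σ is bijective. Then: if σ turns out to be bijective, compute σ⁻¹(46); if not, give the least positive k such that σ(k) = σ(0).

Suppose σ(u) = σ(v) in ℤ/101ℤ. Then 24u + 58 ≡ 24v + 58 (mod 101), hence 24(u − v) ≡ 0 (mod 101).
Since gcd(24, 101) = 1, 24 is invertible modulo 101, hence u − v ≡ 0 (mod 101), i.e. u = v.
We now compute 24⁻¹ mod 101 explicitly. Euclid's algorithm: 101 = 4·24 + 5, 24 = 4·5 + 4, 5 = 1·4 + 1; back-substituting gives 1 = 80·24 − 19·101, so 24⁻¹ ≡ 80 (mod 101).
For any y ∈ ℤ/101ℤ, x = 80(y − 58) mod 101 satisfies σ(x) = 24·80(y − 58) + 58 ≡ y (since 24·80 ≡ 1 mod 101). So every y has a preimage.
So σ is bijective.
Since σ is bijective, we find σ⁻¹(46): we need 24x ≡ 46 − 58 ≡ 89 (mod 101). Using 24⁻¹ = 80: x ≡ 80·89 = 7120 = 70·101 + 50, so x = 50.
Check: σ(50) = 24·50 + 58 = 1258 = 12·101 + 46 ≡ 46 (mod 101).

50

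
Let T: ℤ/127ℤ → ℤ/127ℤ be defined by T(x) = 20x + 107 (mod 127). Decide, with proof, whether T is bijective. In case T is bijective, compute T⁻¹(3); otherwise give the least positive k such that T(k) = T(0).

71

Suppose T(s) = T(t) in ℤ/127ℤ. Then 20s + 107 ≡ 20t + 107 (mod 127), hence 20(s − t) ≡ 0 (mod 127).
Since gcd(20, 127) = 1, 20 is invertible modulo 127, hence s − t ≡ 0 (mod 127), i.e. s = t.
We now compute 20⁻¹ mod 127 explicitly. Euclid's algorithm: 127 = 6·20 + 7, 20 = 2·7 + 6, 7 = 1·6 + 1; back-substituting gives 1 = 108·20 − 17·127, so 20⁻¹ ≡ 108 (mod 127).
Then y ↦ 108(y − 107) is a two-sided inverse to T, so every y ∈ ℤ/127ℤ has a preimage.
So T is bijective.
Since T is bijective, we find T⁻¹(3): we need 20x ≡ 3 − 107 ≡ 23 (mod 127). Using 20⁻¹ = 108: x ≡ 108·23 = 2484 = 19·127 + 71, so x = 71.
Check: T(71) = 20·71 + 107 = 1527 = 12·127 + 3 ≡ 3 (mod 127).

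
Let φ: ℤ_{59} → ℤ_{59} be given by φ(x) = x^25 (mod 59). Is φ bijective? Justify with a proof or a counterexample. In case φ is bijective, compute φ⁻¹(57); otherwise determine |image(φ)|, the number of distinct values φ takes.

Since 59 is prime, the nonzero elements of ℤ_{59} form a cyclic group of order 58.
As gcd(25, 58) = 1, raising to the 25th power is a bijection on this group: if s^25 ≡ t^25 then (st^{−1})^25 = 1, and the only element of order dividing gcd(25, 58) = 1 is 1, so s = t.
With φ(0) = 0 this makes φ injective on all of ℤ_{59}, hence bijective (finite equal-size domain and codomain). In particular φ is bijective.
Since φ is bijective, we find the preimage of 57. The inverse of x ↦ x^25 on (ℤ_{59})^× is x ↦ x^7, because 25·7 = 175 = 3·58 + 1 ≡ 1 (mod 58) and x^{58} = 1 for x ≠ 0 (Fermat). So φ⁻¹(57) = 57^7 mod 59.
Repeated squaring mod 59: 57^1 ≡ 57, 57^2 ≡ 57² = 3249 ≡ 4, 57^4 ≡ 4² = 16. Since 7 = 4 + 2 + 1, 57^7 ≡ 16·4·57: 16·4 = 64 ≡ 5, then 5·57 = 285 ≡ 49. So 57^7 ≡ 49 (mod 59).
Hence φ⁻¹(57) = 49.

49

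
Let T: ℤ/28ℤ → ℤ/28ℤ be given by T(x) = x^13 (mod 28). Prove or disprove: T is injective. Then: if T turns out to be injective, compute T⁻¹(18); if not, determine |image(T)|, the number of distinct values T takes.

21

T(0) = 0^13 = 0.
T(14): Repeated squaring mod 28: 14^1 ≡ 14, 14^2 ≡ 14² = 196 ≡ 0, 14^4 ≡ 0² = 0, 14^8 ≡ 0² = 0. Since 13 = 8 + 4 + 1, 14^13 ≡ 0·0·14: 0·0 = 0, then 0·14 = 0. So 14^13 ≡ 0 (mod 28).
So T(0) = T(14) = 0 while 0 ≠ 14, therefore T is not injective.
Since T is not injective, we determine |image(T)|. Computing x^13 mod 28 for each x (by repeated squaring, reducing mod 28 at every step), the values T(0), T(1), …, T(27) are: 0, 1, 16, 3, 4, 5, 20, 7, 8, 9, 24, 11, 12, 13, 0, 15, 16, 17, 4, 19, 20, 21, 8, 23, 24, 25, 12, 27.
The distinct values are {0, 1, 3, 4, 5, 7, 8, 9, 11, 12, 13, 15, 16, 17, 19, 20, 21, 23, 24, 25, 27}; there are 21 of them.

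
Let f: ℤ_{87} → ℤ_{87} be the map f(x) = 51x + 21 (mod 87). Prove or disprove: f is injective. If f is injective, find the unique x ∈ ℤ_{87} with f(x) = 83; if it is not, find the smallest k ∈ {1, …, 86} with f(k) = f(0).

29

We have gcd(51, 87) = 3 > 1. Taking s = 0 and t = 29: f(0) = 21 and f(29) = 51·29 + 21 = 1500 ≡ 21 (mod 87).
So f(0) = f(29) while 0 ≠ 29, thus f is not injective.
Since f is not injective, we find the least positive k with f(k) = f(0): this means 51k ≡ 0 (mod 87), i.e. 87 ∣ 51k. Since gcd(51, 87) = 3, dividing through by 3 this holds exactly when 29 ∣ 17k, and as gcd(17, 29) = 1, exactly when 29 ∣ k.
The smallest positive such k is 29.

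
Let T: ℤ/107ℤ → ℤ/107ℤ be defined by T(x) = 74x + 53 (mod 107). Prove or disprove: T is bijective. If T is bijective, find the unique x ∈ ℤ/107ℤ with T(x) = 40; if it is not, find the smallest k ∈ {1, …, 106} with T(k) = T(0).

62

By definition, injectivity means: for all x_1, x_2 in the domain, T(x_1) = T(x_2) implies x_1 = x_2.
Suppose T(x_1) = T(x_2) in ℤ/107ℤ. Then 74x_1 + 53 ≡ 74x_2 + 53 (mod 107), thus 74(x_1 − x_2) ≡ 0 (mod 107).
Since gcd(74, 107) = 1, 74 is invertible modulo 107, hence x_1 − x_2 ≡ 0 (mod 107), i.e. x_1 = x_2.
We now compute 74⁻¹ mod 107 explicitly. Euclid's algorithm: 107 = 1·74 + 33, 74 = 2·33 + 8, 33 = 4·8 + 1; back-substituting gives 1 = 94·74 − 65·107, so 74⁻¹ ≡ 94 (mod 107).
For any y ∈ ℤ/107ℤ, x = 94(y − 53) mod 107 satisfies T(x) = 74·94(y − 53) + 53 ≡ y (since 74·94 ≡ 1 mod 107). So every y has a preimage.
Hence T is bijective.
Since T is bijective, we find T⁻¹(40): we need 74x ≡ 40 − 53 ≡ 94 (mod 107). Using 74⁻¹ = 94: x ≡ 94·94 = 8836 = 82·107 + 62, so x = 62.
Check: T(62) = 74·62 + 53 = 4641 = 43·107 + 40 ≡ 40 (mod 107).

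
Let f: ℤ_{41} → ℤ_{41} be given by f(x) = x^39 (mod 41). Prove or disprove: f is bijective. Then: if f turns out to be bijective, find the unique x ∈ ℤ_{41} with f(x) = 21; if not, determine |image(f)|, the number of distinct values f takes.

2

Since 41 is prime, the nonzero elements of ℤ_{41} form a cyclic group of order 40.
As gcd(39, 40) = 1, raising to the 39th power is a bijection on this group: if x_1^39 ≡ x_2^39 then (x_1x_2^{−1})^39 = 1, and the only element of order dividing gcd(39, 40) = 1 is 1, so x_1 = x_2.
With f(0) = 0 this makes f injective on all of ℤ_{41}, hence bijective (finite equal-size domain and codomain). In particular f is bijective.
Since f is bijective, we find the preimage of 21. The inverse of x ↦ x^39 on (ℤ_{41})^× is x ↦ x^39, because 39·39 = 1521 = 38·40 + 1 ≡ 1 (mod 40) and x^{40} = 1 for x ≠ 0 (Fermat). So f⁻¹(21) = 21^39 mod 41.
Repeated squaring mod 41: 21^1 ≡ 21, 21^2 ≡ 21² = 441 ≡ 31, 21^4 ≡ 31² = 961 ≡ 18, 21^8 ≡ 18² = 324 ≡ 37, 21^16 ≡ 37² = 1369 ≡ 16, 21^32 ≡ 16² = 256 ≡ 10. Since 39 = 32 + 4 + 2 + 1, 21^39 ≡ 10·18·31·21: 10·18 = 180 ≡ 16, then 16·31 = 496 ≡ 4, then 4·21 = 84 ≡ 2. So 21^39 ≡ 2 (mod 41).
Hence f⁻¹(21) = 2.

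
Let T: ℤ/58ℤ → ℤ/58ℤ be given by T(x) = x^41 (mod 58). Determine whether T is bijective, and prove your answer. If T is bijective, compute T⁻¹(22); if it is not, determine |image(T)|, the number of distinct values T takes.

4

Computing x^41 mod 58 for each x (by repeated squaring, reducing mod 58 at every step), the values T(0), T(1), …, T(57) are: 0, 1, 14, 19, 22, 35, 34, 25, 18, 13, 26, 21, 12, 9, 2, 27, 20, 17, 8, 3, 16, 11, 4, 53, 52, 7, 10, 15, 28, 29, 30, 43, 48, 51, 6, 5, 54, 47, 42, 55, 50, 41, 38, 31, 56, 49, 46, 37, 32, 45, 40, 33, 24, 23, 36, 39, 44, 57.
Every element of ℤ/58ℤ appears exactly once in this list, so T is a bijection, and in particular bijective.
Since T is bijective, we read off the preimage of 22 from the same table: T(4) = 22, so T⁻¹(22) = 4.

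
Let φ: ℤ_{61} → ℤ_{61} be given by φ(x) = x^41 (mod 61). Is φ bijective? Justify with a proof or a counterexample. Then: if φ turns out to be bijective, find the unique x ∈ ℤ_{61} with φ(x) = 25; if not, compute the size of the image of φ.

Since 61 is prime, the nonzero elements of ℤ_{61} form a cyclic group of order 60.
As gcd(41, 60) = 1, raising to the 41st power is a bijection on this group: if u^41 ≡ v^41 then (uv^{−1})^41 = 1, and the only element of order dividing gcd(41, 60) = 1 is 1, so u = v.
With φ(0) = 0 this makes φ injective on all of ℤ_{61}, hence bijective (finite equal-size domain and codomain). In particular φ is bijective.
Since φ is bijective, we find the preimage of 25. The inverse of x ↦ x^41 on (ℤ_{61})^× is x ↦ x^41, because 41·41 = 1681 = 28·60 + 1 ≡ 1 (mod 60) and x^{60} = 1 for x ≠ 0 (Fermat). So φ⁻¹(25) = 25^41 mod 61.
Repeated squaring mod 61: 25^1 ≡ 25, 25^2 ≡ 25² = 625 ≡ 15, 25^4 ≡ 15² = 225 ≡ 42, 25^8 ≡ 42² = 1764 ≡ 56, 25^16 ≡ 56² = 3136 ≡ 25, 25^32 ≡ 25² = 625 ≡ 15. Since 41 = 32 + 8 + 1, 25^41 ≡ 15·56·25: 15·56 = 840 ≡ 47, then 47·25 = 1175 ≡ 16. So 25^41 ≡ 16 (mod 61).
Hence φ⁻¹(25) = 16.

16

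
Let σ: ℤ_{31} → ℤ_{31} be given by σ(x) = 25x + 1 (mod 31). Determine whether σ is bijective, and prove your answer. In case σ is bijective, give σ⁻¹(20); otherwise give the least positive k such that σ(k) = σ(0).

By definition, injectivity means: for all s, t in the domain, σ(s) = σ(t) implies s = t.
If σ(s) = σ(t), then 25s ≡ 25t (mod 31). Because gcd(25, 31) = 1, we may cancel 25 to get s ≡ t (mod 31).
We now compute 25⁻¹ mod 31 explicitly. Euclid's algorithm: 31 = 1·25 + 6, 25 = 4·6 + 1; back-substituting gives 1 = 5·25 − 4·31, so 25⁻¹ ≡ 5 (mod 31).
For any y ∈ ℤ_{31}, x = 5(y − 1) mod 31 satisfies σ(x) = 25·5(y − 1) + 1 ≡ y (since 25·5 ≡ 1 mod 31). So every y has a preimage.
Therefore σ is bijective.
Since σ is bijective, we compute σ⁻¹(20): solve 25x + 1 ≡ 20 (mod 31), i.e. 25x ≡ 19 (mod 31).
Multiplying by 25⁻¹ = 5 gives x ≡ 5·19 = 95 = 3·31 + 2 ≡ 2 (mod 31).
Check: σ(2) = 25·2 + 1 = 51 = 1·31 + 20 ≡ 20 (mod 31).

2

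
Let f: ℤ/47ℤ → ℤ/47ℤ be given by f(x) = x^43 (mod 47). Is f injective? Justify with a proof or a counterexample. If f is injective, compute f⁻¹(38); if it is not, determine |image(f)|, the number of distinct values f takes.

Since 47 is prime, the nonzero elements of ℤ/47ℤ form a cyclic group of order 46.
As gcd(43, 46) = 1, raising to the 43rd power is a bijection on this group: if u^43 ≡ v^43 then (uv^{−1})^43 = 1, and the only element of order dividing gcd(43, 46) = 1 is 1, so u = v.
With f(0) = 0 this makes f injective on all of ℤ/47ℤ, hence bijective (finite equal-size domain and codomain). In particular f is injective.
Since f is injective, we find the preimage of 38. The inverse of x ↦ x^43 on (ℤ/47ℤ)^× is x ↦ x^15, because 43·15 = 645 = 14·46 + 1 ≡ 1 (mod 46) and x^{46} = 1 for x ≠ 0 (Fermat). So f⁻¹(38) = 38^15 mod 47.
Repeated squaring mod 47: 38^1 ≡ 38, 38^2 ≡ 38² = 1444 ≡ 34, 38^4 ≡ 34² = 1156 ≡ 28, 38^8 ≡ 28² = 784 ≡ 32. Since 15 = 8 + 4 + 2 + 1, 38^15 ≡ 32·28·34·38: 32·28 = 896 ≡ 3, then 3·34 = 102 ≡ 8, then 8·38 = 304 ≡ 22. So 38^15 ≡ 22 (mod 47).
Hence f⁻¹(38) = 22.

22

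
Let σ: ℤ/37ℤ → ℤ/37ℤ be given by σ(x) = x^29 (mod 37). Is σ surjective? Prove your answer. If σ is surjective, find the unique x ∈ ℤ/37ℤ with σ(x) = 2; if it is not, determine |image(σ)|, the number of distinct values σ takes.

32

Since 37 is prime, the nonzero elements of ℤ/37ℤ form a cyclic group of order 36.
As gcd(29, 36) = 1, raising to the 29th power is a bijection on this group: if a^29 ≡ b^29 then (ab^{−1})^29 = 1, and the only element of order dividing gcd(29, 36) = 1 is 1, so a = b.
With σ(0) = 0 this makes σ injective on all of ℤ/37ℤ, hence bijective (finite equal-size domain and codomain). In particular σ is surjective.
Since σ is surjective, we find the preimage of 2. The inverse of x ↦ x^29 on (ℤ/37ℤ)^× is x ↦ x^5, because 29·5 = 145 = 4·36 + 1 ≡ 1 (mod 36) and x^{36} = 1 for x ≠ 0 (Fermat). So σ⁻¹(2) = 2^5 mod 37.
Repeated squaring mod 37: 2^1 ≡ 2, 2^2 ≡ 2² = 4, 2^4 ≡ 4² = 16. Since 5 = 4 + 1, 2^5 ≡ 16·2: 16·2 = 32. So 2^5 ≡ 32 (mod 37).
Hence σ⁻¹(2) = 32.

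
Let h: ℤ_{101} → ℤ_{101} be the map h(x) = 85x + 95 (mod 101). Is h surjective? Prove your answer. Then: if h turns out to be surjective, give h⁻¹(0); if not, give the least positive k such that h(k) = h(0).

88

Since gcd(85, 101) = 1, 85 is invertible modulo 101. Euclid's algorithm: 101 = 1·85 + 16, 85 = 5·16 + 5, 16 = 3·5 + 1; back-substituting gives 1 = 82·85 − 69·101, so 85⁻¹ ≡ 82 (mod 101).
Then y ↦ 82(y − 95) is a two-sided inverse to h, so every y ∈ ℤ_{101} has a preimage.
So h is surjective.
Since h is surjective, we find h⁻¹(0): we need 85x ≡ 0 − 95 ≡ 6 (mod 101). Using 85⁻¹ = 82: x ≡ 82·6 = 492 = 4·101 + 88, so x = 88.
Check: h(88) = 85·88 + 95 = 7575 = 75·101 + 0 ≡ 0 (mod 101).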